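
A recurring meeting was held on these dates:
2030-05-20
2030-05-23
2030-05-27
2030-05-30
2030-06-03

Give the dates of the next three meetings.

Every event lands on a Monday or Thursday (gaps cycle 3, 4, 3, 4).
So the schedule is: every Monday and Thursday.
Next Thursday: 2030-06-06.
The following Monday is 2030-06-10.
The following Thursday is 2030-06-13.

2030-06-06, 2030-06-10, 2030-06-13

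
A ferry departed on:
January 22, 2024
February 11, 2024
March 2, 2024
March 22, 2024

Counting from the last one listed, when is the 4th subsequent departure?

Every event comes 20 days after the last (20, 20, 20).
March 22, 2024 + 20 days = April 11, 2024.
April 11, 2024 + 20 days = May 1, 2024.
May 1, 2024 + 20 days = May 21, 2024.
May 21, 2024 + 20 days = June 10, 2024.

June 10, 2024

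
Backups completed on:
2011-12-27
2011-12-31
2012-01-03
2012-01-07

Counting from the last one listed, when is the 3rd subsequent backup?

The gap pattern 4, 3, 4 repeats every 2 events.
These are the Tuesdays and Saturdays of each week.
The following Tuesday is 2012-01-10.
Next Saturday: 2012-01-14.
Next Tuesday: 2012-01-17.

2012-01-17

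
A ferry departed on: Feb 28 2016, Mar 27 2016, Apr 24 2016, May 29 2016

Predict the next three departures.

Jun 26 2016, Jul 31 2016, Aug 28 2016

Every date is a Sunday; gaps 28, 28, 35 days.
Each is the last Sunday of its month (at least one falls on the 29th or later, ruling out '4th Sunday').
Last Sunday of June 2016: Jun 26 2016.
July 2016 ends with Sunday Jul 31 2016.
August 2016 ends with Sunday Aug 28 2016.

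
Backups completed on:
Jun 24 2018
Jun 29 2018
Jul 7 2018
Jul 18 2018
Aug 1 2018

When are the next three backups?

Aug 18 2018, Sep 7 2018, Sep 30 2018

Gaps: 5, 8, 11, 14 days — each gap is 3 larger than the previous one.
Next gap: 17 days. Aug 1 2018 + 17 days = Aug 18 2018.
Next gap: 20 days. Aug 18 2018 + 20 days = Sep 7 2018.
Next gap: 23 days. Sep 7 2018 + 23 days = Sep 30 2018.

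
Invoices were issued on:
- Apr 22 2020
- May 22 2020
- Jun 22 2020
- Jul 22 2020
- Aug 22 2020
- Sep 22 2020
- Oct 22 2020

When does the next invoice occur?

Each date is the 22nd; the gaps (30, 31, 30, 31, 31, 30) track the month lengths.
The rule is the 22nd of each month.
Next: November 2020 → Nov 22 2020.

Nov 22 2020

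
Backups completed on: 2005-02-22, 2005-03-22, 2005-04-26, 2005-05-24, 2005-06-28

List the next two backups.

2005-07-26, 2005-08-23

Gaps: 28, 35, 28, 35 days — a mix of 28 and 35. Every date is a Tuesday.
Each is the 4th Tuesday of its month.
4th Tuesday of July 2005: 2005-07-26.
4th Tuesday of August 2005: 2005-08-23.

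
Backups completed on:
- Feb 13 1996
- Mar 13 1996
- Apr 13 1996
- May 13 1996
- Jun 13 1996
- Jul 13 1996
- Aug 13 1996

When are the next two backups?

Each date is the 13th; the gaps (29, 31, 30, 31, 30, 31) track the month lengths.
The rule is the 13th of each month.
September 1996: Sep 13 1996.
Next: October 1996 → Oct 13 1996.

Sep 13 1996, Oct 13 1996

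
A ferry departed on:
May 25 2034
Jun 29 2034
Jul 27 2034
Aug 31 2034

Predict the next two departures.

Sep 28 2034, Oct 26 2034

Every date is a Thursday; gaps 35, 28, 35 days.
Each is the last Thursday of its month (at least one falls on the 29th or later, ruling out '4th Thursday').
Last Thursday of September 2034: Sep 28 2034.
October 2034 ends with Thursday Oct 26 2034.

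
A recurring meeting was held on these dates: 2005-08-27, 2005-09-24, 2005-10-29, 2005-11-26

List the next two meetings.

2005-12-31, 2006-01-28

These are Saturdays with 28, 35, 28-day gaps.
Each is the final Saturday of its month — 2005-10-29 is past the 28th, so '4th Saturday' doesn't fit.
December 2005 ends with Saturday 2005-12-31.
January 2006 ends with Saturday 2006-01-28.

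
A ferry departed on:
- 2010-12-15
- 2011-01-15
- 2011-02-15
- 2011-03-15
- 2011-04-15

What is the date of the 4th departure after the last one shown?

The day-of-month is always 15 (31, 31, 28, 31 days between events).
So this recurs on the 15th of each month.
Next: May 2011 → 2011-05-15.
Next: June 2011 → 2011-06-15.
Next: July 2011 → 2011-07-15.
August 2011: 2011-08-15.

2011-08-15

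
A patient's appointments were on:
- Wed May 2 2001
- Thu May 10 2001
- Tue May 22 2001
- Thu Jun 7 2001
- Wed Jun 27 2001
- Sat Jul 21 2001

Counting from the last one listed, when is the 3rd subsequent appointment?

Gaps: 8, 12, 16, 20, 24 days — each gap is 4 larger than the previous one.
Next gap: 28 days. Sat Jul 21 2001 + 28 days = Sat Aug 18 2001.
Next gap: 32 days. Sat Aug 18 2001 + 32 days = Wed Sep 19 2001.
Next gap: 36 days. Wed Sep 19 2001 + 36 days = Thu Oct 25 2001.

Thu Oct 25 2001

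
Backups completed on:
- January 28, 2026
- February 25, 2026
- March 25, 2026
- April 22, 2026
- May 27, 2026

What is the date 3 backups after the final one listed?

August 26, 2026

All dates are Wednesdays, 28, 28, 28, 35 days apart.
Specifically, the 4th Wednesday of each month.
4th Wednesday of June 2026: June 24, 2026.
4th Wednesday of July 2026: July 22, 2026.
4th Wednesday of August 2026: August 26, 2026.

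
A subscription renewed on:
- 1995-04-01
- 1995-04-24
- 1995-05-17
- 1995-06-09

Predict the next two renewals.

1995-07-02, 1995-07-25

Gaps between consecutive events: 23, 23, 23 days — a constant 23-day interval.
1995-06-09 + 23 days = 1995-07-02.
1995-07-02 + 23 days = 1995-07-25.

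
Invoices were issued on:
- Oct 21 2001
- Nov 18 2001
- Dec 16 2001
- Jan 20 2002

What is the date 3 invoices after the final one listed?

Apr 21 2002

These are Sundays at 28- or 35-day spacing (28, 28, 35).
The pattern: 3rd Sunday of the month.
February 2002 — 3rd Sunday is Feb 17 2002.
3rd Sunday of March 2002: Mar 17 2002.
3rd Sunday of April 2002: Apr 21 2002.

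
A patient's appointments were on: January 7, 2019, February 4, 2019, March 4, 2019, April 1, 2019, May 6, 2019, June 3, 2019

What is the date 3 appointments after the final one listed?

All dates are Mondays, 28, 28, 28, 35, 28 days apart.
Specifically, the 1st Monday of each month.
July 2019 — 1st Monday is July 1, 2019.
1st Monday of August 2019: August 5, 2019.
1st Monday of September 2019: September 2, 2019.

September 2, 2019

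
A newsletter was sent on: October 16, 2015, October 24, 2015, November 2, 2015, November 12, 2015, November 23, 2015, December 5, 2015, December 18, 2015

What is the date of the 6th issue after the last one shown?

Intervals are 8, 9, 10, 11, 12, 13 days — an arithmetic progression with common difference 1.
Next gap: 14 days. December 18, 2015 + 14 days = January 1, 2016.
Next gap: 15 days. January 1, 2016 + 15 days = January 16, 2016.
Next gap: 16 days. January 16, 2016 + 16 days = February 1, 2016.
Next gap: 17 days. February 1, 2016 + 17 days = February 18, 2016.
Next gap: 18 days. February 18, 2016 + 18 days = March 7, 2016.
Next gap: 19 days. March 7, 2016 + 19 days = March 26, 2016.

March 26, 2016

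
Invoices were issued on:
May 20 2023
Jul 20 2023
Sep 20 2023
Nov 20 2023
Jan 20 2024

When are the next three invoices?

Mar 20 2024, May 20 2024, Jul 20 2024

The day-of-month is always 20 (61, 62, 61, 61 days between events).
So this recurs on the 20th of every 2 months.
March 2024: Mar 20 2024.
Next: May 2024 → May 20 2024.
July 2024: Jul 20 2024.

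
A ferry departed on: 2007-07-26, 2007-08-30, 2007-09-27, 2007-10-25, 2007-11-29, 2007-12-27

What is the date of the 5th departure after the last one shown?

2008-05-29

These are Thursdays with 35, 28, 28, 35, 28-day gaps.
Each is the final Thursday of its month — 2007-08-30 is past the 28th, so '4th Thursday' doesn't fit.
January 2008 ends with Thursday 2008-01-31.
Last Thursday of February 2008: 2008-02-28.
Last Thursday of March 2008: 2008-03-27.
April 2008 ends with Thursday 2008-04-24.
May 2008 ends with Thursday 2008-05-29.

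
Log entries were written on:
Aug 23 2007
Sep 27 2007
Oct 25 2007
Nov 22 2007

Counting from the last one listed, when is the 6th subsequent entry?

These are Thursdays at 28- or 35-day spacing (35, 28, 28).
The pattern: 4th Thursday of the month.
4th Thursday of December 2007: Dec 27 2007.
4th Thursday of January 2008: Jan 24 2008.
February 2008 — 4th Thursday is Feb 28 2008.
March 2008 — 4th Thursday is Mar 27 2008.
April 2008 — 4th Thursday is Apr 24 2008.
4th Thursday of May 2008: May 22 2008.

May 22 2008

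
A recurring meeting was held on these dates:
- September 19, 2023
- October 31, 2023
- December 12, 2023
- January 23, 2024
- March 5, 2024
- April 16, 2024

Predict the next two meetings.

May 28, 2024; July 9, 2024

Every event comes 42 days after the last (42, 42, 42, 42, 42).
April 16, 2024 + 42 days = May 28, 2024.
May 28, 2024 + 42 days = July 9, 2024.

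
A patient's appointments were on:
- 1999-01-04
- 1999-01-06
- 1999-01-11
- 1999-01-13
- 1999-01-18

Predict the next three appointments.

1999-01-20, 1999-01-25, 1999-01-27

Gaps: 2, 5, 2, 5 days — not constant, but cyclic with period 2.
The events fall on every Monday and Wednesday.
Next Wednesday: 1999-01-20.
The following Monday is 1999-01-25.
Next Wednesday: 1999-01-27.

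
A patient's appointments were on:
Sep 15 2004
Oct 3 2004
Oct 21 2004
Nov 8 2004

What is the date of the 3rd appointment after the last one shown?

Jan 1 2005

Every event comes 18 days after the last (18, 18, 18).
Nov 8 2004 + 18 days = Nov 26 2004.
Nov 26 2004 + 18 days = Dec 14 2004.
Dec 14 2004 + 18 days = Jan 1 2005.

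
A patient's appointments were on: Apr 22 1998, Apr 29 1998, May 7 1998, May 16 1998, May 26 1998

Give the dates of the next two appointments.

Jun 6 1998, Jun 18 1998

Gaps: 7, 8, 9, 10 days — each gap is 1 larger than the previous one.
Next gap: 11 days. May 26 1998 + 11 days = Jun 6 1998.
Next gap: 12 days. Jun 6 1998 + 12 days = Jun 18 1998.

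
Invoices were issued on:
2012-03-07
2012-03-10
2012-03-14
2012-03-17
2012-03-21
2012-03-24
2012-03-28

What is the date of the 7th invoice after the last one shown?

2012-04-21

Every event lands on a Wednesday or Saturday (gaps cycle 3, 4, 3, 4, 3, 4).
So the schedule is: every Wednesday and Saturday.
The following Saturday is 2012-03-31.
The following Wednesday is 2012-04-04.
The following Saturday is 2012-04-07.
The following Wednesday is 2012-04-11.
Next Saturday: 2012-04-14.
The following Wednesday is 2012-04-18.
The following Saturday is 2012-04-21.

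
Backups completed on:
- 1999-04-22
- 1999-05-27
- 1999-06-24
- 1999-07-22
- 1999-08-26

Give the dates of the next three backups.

Gaps: 35, 28, 28, 35 days — a mix of 28 and 35. Every date is a Thursday.
Each is the 4th Thursday of its month.
September 1999 — 4th Thursday is 1999-09-23.
4th Thursday of October 1999: 1999-10-28.
November 1999 — 4th Thursday is 1999-11-25.

1999-09-23, 1999-10-28, 1999-11-25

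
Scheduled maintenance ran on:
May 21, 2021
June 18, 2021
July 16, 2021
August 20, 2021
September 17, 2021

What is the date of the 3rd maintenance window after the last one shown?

December 17, 2021

These are Fridays at 28- or 35-day spacing (28, 28, 35, 28).
The pattern: 3rd Friday of the month.
3rd Friday of October 2021: October 15, 2021.
3rd Friday of November 2021: November 19, 2021.
December 2021 — 3rd Friday is December 17, 2021.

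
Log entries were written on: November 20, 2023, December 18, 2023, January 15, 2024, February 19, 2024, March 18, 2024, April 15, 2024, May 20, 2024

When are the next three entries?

Gaps: 28, 28, 35, 28, 28, 35 days — a mix of 28 and 35. Every date is a Monday.
Each is the 3rd Monday of its month.
3rd Monday of June 2024: June 17, 2024.
3rd Monday of July 2024: July 15, 2024.
August 2024 — 3rd Monday is August 19, 2024.

June 17, 2024; July 15, 2024; August 19, 2024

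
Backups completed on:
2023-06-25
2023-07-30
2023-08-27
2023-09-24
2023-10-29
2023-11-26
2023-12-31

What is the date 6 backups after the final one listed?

These are Sundays with 35, 28, 28, 35, 28, 35-day gaps.
Each is the final Sunday of its month — 2023-07-30 is past the 28th, so '4th Sunday' doesn't fit.
January 2024 ends with Sunday 2024-01-28.
February 2024 ends with Sunday 2024-02-25.
Last Sunday of March 2024: 2024-03-31.
April 2024 ends with Sunday 2024-04-28.
Last Sunday of May 2024: 2024-05-26.
June 2024 ends with Sunday 2024-06-30.

2024-06-30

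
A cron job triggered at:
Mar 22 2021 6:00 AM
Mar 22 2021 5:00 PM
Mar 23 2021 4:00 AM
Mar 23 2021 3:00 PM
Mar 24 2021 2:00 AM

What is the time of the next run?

Gaps: 11, 11, 11, 11 hours — each event is 11 hours after the previous one.
Mar 24 2021 2:00 AM + 11 h = Mar 24 2021 1:00 PM.

Mar 24 2021 1:00 PM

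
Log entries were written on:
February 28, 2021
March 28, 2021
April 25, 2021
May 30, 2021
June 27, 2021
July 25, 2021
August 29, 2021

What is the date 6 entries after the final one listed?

February 27, 2022

Every date is a Sunday; gaps 28, 28, 35, 28, 28, 35 days.
Each is the last Sunday of its month (at least one falls on the 29th or later, ruling out '4th Sunday').
Last Sunday of September 2021: September 26, 2021.
October 2021 ends with Sunday October 31, 2021.
November 2021 ends with Sunday November 28, 2021.
Last Sunday of December 2021: December 26, 2021.
Last Sunday of January 2022: January 30, 2022.
Last Sunday of February 2022: February 27, 2022.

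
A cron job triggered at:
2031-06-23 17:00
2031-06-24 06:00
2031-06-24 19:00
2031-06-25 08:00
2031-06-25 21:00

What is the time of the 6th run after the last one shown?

2031-06-29 03:00

Spacing: 13, 13, 13, 13 h — constant 13 h.
2031-06-25 21:00 + 13 h = 2031-06-26 10:00.
2031-06-26 10:00 + 13 h = 2031-06-26 23:00.
2031-06-26 23:00 + 13 h = 2031-06-27 12:00.
2031-06-27 12:00 + 13 h = 2031-06-28 01:00.
2031-06-28 01:00 + 13 h = 2031-06-28 14:00.
2031-06-28 14:00 + 13 h = 2031-06-29 03:00.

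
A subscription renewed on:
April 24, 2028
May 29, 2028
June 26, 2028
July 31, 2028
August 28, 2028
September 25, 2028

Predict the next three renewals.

These are Mondays with 35, 28, 35, 28, 28-day gaps.
Each is the final Monday of its month — May 29, 2028 is past the 28th, so '4th Monday' doesn't fit.
October 2028 ends with Monday October 30, 2028.
Last Monday of November 2028: November 27, 2028.
December 2028 ends with Monday December 25, 2028.

October 30, 2028; November 27, 2028; December 25, 2028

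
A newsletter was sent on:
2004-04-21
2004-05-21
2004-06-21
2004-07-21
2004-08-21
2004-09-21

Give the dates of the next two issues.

2004-10-21, 2004-11-21

The day-of-month is always 21 (30, 31, 30, 31, 31 days between events).
So this recurs on the 21st of each month.
Next: October 2004 → 2004-10-21.
November 2004: 2004-11-21.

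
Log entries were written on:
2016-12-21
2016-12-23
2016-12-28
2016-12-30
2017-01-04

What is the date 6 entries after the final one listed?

2017-01-25

Gaps: 2, 5, 2, 5 days — not constant, but cyclic with period 2.
The events fall on every Wednesday and Friday.
Next Friday: 2017-01-06.
The following Wednesday is 2017-01-11.
Next Friday: 2017-01-13.
The following Wednesday is 2017-01-18.
The following Friday is 2017-01-20.
Next Wednesday: 2017-01-25.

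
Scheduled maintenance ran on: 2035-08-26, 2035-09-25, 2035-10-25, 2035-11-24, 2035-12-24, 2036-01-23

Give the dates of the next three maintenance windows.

2036-02-22, 2036-03-23, 2036-04-22

The spacing is 30, 30, 30, 30, 30 days — always 30 days.
2036-01-23 + 30 days = 2036-02-22.
2036-02-22 + 30 days = 2036-03-23.
2036-03-23 + 30 days = 2036-04-22.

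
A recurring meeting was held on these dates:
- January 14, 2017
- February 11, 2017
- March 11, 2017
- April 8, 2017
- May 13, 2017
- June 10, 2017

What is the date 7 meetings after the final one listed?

January 13, 2018

These are Saturdays at 28- or 35-day spacing (28, 28, 28, 35, 28).
The pattern: 2nd Saturday of the month.
2nd Saturday of July 2017: July 8, 2017.
August 2017 — 2nd Saturday is August 12, 2017.
September 2017 — 2nd Saturday is September 9, 2017.
2nd Saturday of October 2017: October 14, 2017.
2nd Saturday of November 2017: November 11, 2017.
2nd Saturday of December 2017: December 9, 2017.
2nd Saturday of January 2018: January 13, 2018.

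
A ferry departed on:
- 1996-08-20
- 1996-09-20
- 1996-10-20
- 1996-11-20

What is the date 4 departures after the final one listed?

The day-of-month is always 20 (31, 30, 31 days between events).
So this recurs on the 20th of each month.
Next: December 1996 → 1996-12-20.
January 1997: 1997-01-20.
February 1997: 1997-02-20.
Next: March 1997 → 1997-03-20.

1997-03-20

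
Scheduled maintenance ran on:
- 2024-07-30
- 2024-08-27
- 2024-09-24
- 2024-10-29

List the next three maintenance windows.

2024-11-26, 2024-12-31, 2025-01-28

These are Tuesdays with 28, 28, 35-day gaps.
Each is the final Tuesday of its month — 2024-07-30 is past the 28th, so '4th Tuesday' doesn't fit.
November 2024 ends with Tuesday 2024-11-26.
Last Tuesday of December 2024: 2024-12-31.
Last Tuesday of January 2025: 2025-01-28.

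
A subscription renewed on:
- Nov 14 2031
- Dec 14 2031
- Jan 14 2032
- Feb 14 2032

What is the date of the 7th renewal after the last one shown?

Sep 14 2032

Gaps: 30, 31, 31 days — not constant. Every event is on the 14th of the month.
Pattern: the 14th of each month.
March 2032: Mar 14 2032.
Next: April 2032 → Apr 14 2032.
Next: May 2032 → May 14 2032.
June 2032: Jun 14 2032.
Next: July 2032 → Jul 14 2032.
Next: August 2032 → Aug 14 2032.
Next: September 2032 → Sep 14 2032.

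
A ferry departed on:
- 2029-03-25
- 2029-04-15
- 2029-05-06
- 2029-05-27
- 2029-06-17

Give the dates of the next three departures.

2029-07-08, 2029-07-29, 2029-08-19

Every event comes 21 days after the last (21, 21, 21, 21).
2029-06-17 + 21 days = 2029-07-08.
2029-07-08 + 21 days = 2029-07-29.
2029-07-29 + 21 days = 2029-08-19.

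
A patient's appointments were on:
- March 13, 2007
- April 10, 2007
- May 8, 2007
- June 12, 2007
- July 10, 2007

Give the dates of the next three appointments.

August 14, 2007; September 11, 2007; October 9, 2007

All dates are Tuesdays, 28, 28, 35, 28 days apart.
Specifically, the 2nd Tuesday of each month.
August 2007 — 2nd Tuesday is August 14, 2007.
September 2007 — 2nd Tuesday is September 11, 2007.
October 2007 — 2nd Tuesday is October 9, 2007.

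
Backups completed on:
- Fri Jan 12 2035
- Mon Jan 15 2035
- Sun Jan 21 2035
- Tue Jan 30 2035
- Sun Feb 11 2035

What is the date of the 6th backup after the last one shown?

Tue Jun 26 2035

Gaps: 3, 6, 9, 12 days — each gap is 3 larger than the previous one.
Next gap: 15 days. Sun Feb 11 2035 + 15 days = Mon Feb 26 2035.
Next gap: 18 days. Mon Feb 26 2035 + 18 days = Fri Mar 16 2035.
Next gap: 21 days. Fri Mar 16 2035 + 21 days = Fri Apr 6 2035.
Next gap: 24 days. Fri Apr 6 2035 + 24 days = Mon Apr 30 2035.
Next gap: 27 days. Mon Apr 30 2035 + 27 days = Sun May 27 2035.
Next gap: 30 days. Sun May 27 2035 + 30 days = Tue Jun 26 2035.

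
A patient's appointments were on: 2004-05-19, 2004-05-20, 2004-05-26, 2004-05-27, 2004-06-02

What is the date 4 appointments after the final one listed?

2004-06-16

Every event lands on a Wednesday or Thursday (gaps cycle 1, 6, 1, 6).
So the schedule is: every Wednesday and Thursday.
Next Thursday: 2004-06-03.
Next Wednesday: 2004-06-09.
The following Thursday is 2004-06-10.
Next Wednesday: 2004-06-16.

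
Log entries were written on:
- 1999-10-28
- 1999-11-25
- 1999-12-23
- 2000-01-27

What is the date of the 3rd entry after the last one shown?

2000-04-27

Gaps: 28, 28, 35 days — a mix of 28 and 35. Every date is a Thursday.
Each is the 4th Thursday of its month.
4th Thursday of February 2000: 2000-02-24.
March 2000 — 4th Thursday is 2000-03-23.
4th Thursday of April 2000: 2000-04-27.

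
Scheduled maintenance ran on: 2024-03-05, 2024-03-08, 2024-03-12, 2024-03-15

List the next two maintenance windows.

2024-03-19, 2024-03-22

Gaps: 3, 4, 3 days — not constant, but cyclic with period 2.
The events fall on every Tuesday and Friday.
The following Tuesday is 2024-03-19.
The following Friday is 2024-03-22.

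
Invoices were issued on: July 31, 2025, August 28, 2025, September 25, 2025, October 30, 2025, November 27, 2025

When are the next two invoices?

All Thursdays; the gaps (28, 28, 35, 28) vary with month length.
This is the last Thursday of each month.
Last Thursday of December 2025: December 25, 2025.
Last Thursday of January 2026: January 29, 2026.

December 25, 2025; January 29, 2026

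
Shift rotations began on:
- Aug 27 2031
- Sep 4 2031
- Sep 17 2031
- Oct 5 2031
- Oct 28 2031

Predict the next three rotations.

The spacing grows by 5 each time: 8, 13, 18, 23 days.
Next gap: 28 days. Oct 28 2031 + 28 days = Nov 25 2031.
Next gap: 33 days. Nov 25 2031 + 33 days = Dec 28 2031.
Next gap: 38 days. Dec 28 2031 + 38 days = Feb 4 2032.

Nov 25 2031, Dec 28 2031, Feb 4 2032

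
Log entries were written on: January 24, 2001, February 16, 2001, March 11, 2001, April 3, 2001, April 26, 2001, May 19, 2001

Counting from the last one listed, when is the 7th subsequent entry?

The spacing is 23, 23, 23, 23, 23 days — always 23 days.
May 19, 2001 + 23 days = June 11, 2001.
June 11, 2001 + 23 days = July 4, 2001.
July 4, 2001 + 23 days = July 27, 2001.
July 27, 2001 + 23 days = August 19, 2001.
August 19, 2001 + 23 days = September 11, 2001.
September 11, 2001 + 23 days = October 4, 2001.
October 4, 2001 + 23 days = October 27, 2001.

October 27, 2001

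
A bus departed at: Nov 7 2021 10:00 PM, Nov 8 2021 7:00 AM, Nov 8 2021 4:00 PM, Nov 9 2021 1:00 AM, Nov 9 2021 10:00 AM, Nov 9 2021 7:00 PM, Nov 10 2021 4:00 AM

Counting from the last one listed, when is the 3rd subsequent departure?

The interval is a steady 9 hours (9, 9, 9, 9, 9, 9).
Nov 10 2021 4:00 AM + 9 h = Nov 10 2021 1:00 PM.
Nov 10 2021 1:00 PM + 9 h = Nov 10 2021 10:00 PM.
Nov 10 2021 10:00 PM + 9 h = Nov 11 2021 7:00 AM.

Nov 11 2021 7:00 AM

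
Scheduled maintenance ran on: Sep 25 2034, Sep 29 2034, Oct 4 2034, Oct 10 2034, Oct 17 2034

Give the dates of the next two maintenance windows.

Oct 25 2034, Nov 3 2034

Intervals are 4, 5, 6, 7 days — an arithmetic progression with common difference 1.
Next gap: 8 days. Oct 17 2034 + 8 days = Oct 25 2034.
Next gap: 9 days. Oct 25 2034 + 9 days = Nov 3 2034.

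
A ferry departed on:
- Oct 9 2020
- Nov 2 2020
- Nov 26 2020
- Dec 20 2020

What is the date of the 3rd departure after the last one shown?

Gaps between consecutive events: 24, 24, 24 days — a constant 24-day interval.
Dec 20 2020 + 24 days = Jan 13 2021.
Jan 13 2021 + 24 days = Feb 6 2021.
Feb 6 2021 + 24 days = Mar 2 2021.

Mar 2 2021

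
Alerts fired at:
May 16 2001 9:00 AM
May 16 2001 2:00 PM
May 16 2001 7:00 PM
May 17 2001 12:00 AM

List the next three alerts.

The interval is a steady 5 hours (5, 5, 5).
May 17 2001 12:00 AM + 5 h = May 17 2001 5:00 AM.
May 17 2001 5:00 AM + 5 h = May 17 2001 10:00 AM.
May 17 2001 10:00 AM + 5 h = May 17 2001 3:00 PM.

May 17 2001 5:00 AM, May 17 2001 10:00 AM, May 17 2001 3:00 PM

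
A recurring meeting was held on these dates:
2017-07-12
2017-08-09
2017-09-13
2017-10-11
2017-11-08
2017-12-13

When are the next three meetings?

2018-01-10, 2018-02-14, 2018-03-14

These are Wednesdays at 28- or 35-day spacing (28, 35, 28, 28, 35).
The pattern: 2nd Wednesday of the month.
January 2018 — 2nd Wednesday is 2018-01-10.
February 2018 — 2nd Wednesday is 2018-02-14.
March 2018 — 2nd Wednesday is 2018-03-14.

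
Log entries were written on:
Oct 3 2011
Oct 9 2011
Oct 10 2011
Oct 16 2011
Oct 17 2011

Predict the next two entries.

Every event lands on a Monday or Sunday (gaps cycle 6, 1, 6, 1).
So the schedule is: every Monday and Sunday.
Next Sunday: Oct 23 2011.
Next Monday: Oct 24 2011.

Oct 23 2011, Oct 24 2011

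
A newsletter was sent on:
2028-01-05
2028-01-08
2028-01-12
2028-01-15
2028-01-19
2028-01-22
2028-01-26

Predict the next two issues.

Gaps: 3, 4, 3, 4, 3, 4 days — not constant, but cyclic with period 2.
The events fall on every Wednesday and Saturday.
The following Saturday is 2028-01-29.
Next Wednesday: 2028-02-02.

2028-01-29, 2028-02-02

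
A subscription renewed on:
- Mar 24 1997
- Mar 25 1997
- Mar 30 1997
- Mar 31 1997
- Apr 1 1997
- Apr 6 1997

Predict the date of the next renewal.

Apr 7 1997

The gap pattern 1, 5, 1, 1, 5 repeats every 3 events.
These are the Mondays, Tuesdays and Sundays of each week.
Next Monday: Apr 7 1997.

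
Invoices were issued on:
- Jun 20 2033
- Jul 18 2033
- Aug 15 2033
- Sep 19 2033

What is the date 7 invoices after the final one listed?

All dates are Mondays, 28, 28, 35 days apart.
Specifically, the 3rd Monday of each month.
3rd Monday of October 2033: Oct 17 2033.
3rd Monday of November 2033: Nov 21 2033.
3rd Monday of December 2033: Dec 19 2033.
January 2034 — 3rd Monday is Jan 16 2034.
February 2034 — 3rd Monday is Feb 20 2034.
March 2034 — 3rd Monday is Mar 20 2034.
April 2034 — 3rd Monday is Apr 17 2034.

Apr 17 2034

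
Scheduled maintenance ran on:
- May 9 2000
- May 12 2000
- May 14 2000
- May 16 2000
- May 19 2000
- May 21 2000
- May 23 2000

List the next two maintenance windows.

Gaps: 3, 2, 2, 3, 2, 2 days — not constant, but cyclic with period 3.
The events fall on every Tuesday, Friday and Sunday.
Next Friday: May 26 2000.
The following Sunday is May 28 2000.

May 26 2000, May 28 2000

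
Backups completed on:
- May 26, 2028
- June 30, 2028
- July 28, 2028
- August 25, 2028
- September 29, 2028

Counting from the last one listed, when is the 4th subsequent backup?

These are Fridays with 35, 28, 28, 35-day gaps.
Each is the final Friday of its month — June 30, 2028 is past the 28th, so '4th Friday' doesn't fit.
October 2028 ends with Friday October 27, 2028.
November 2028 ends with Friday November 24, 2028.
Last Friday of December 2028: December 29, 2028.
January 2029 ends with Friday January 26, 2029.

January 26, 2029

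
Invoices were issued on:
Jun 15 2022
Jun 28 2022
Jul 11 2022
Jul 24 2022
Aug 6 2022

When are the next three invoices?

Gaps between consecutive events: 13, 13, 13, 13 days — a constant 13-day interval.
Aug 6 2022 + 13 days = Aug 19 2022.
Aug 19 2022 + 13 days = Sep 1 2022.
Sep 1 2022 + 13 days = Sep 14 2022.

Aug 19 2022, Sep 1 2022, Sep 14 2022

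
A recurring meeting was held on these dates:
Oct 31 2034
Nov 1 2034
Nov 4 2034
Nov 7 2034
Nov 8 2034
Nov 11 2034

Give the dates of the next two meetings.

Nov 14 2034, Nov 15 2034

Gaps: 1, 3, 3, 1, 3 days — not constant, but cyclic with period 3.
The events fall on every Tuesday, Wednesday and Saturday.
Next Tuesday: Nov 14 2034.
Next Wednesday: Nov 15 2034.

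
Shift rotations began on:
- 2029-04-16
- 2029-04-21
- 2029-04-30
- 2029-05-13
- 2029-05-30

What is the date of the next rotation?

The spacing grows by 4 each time: 5, 9, 13, 17 days.
Next gap: 21 days. 2029-05-30 + 21 days = 2029-06-20.

2029-06-20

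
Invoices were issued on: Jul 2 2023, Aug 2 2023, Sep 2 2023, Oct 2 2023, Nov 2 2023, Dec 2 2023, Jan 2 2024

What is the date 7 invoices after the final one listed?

The day-of-month is always 2 (31, 31, 30, 31, 30, 31 days between events).
So this recurs on the 2nd of each month.
Next: February 2024 → Feb 2 2024.
March 2024: Mar 2 2024.
Next: April 2024 → Apr 2 2024.
Next: May 2024 → May 2 2024.
Next: June 2024 → Jun 2 2024.
July 2024: Jul 2 2024.
Next: August 2024 → Aug 2 2024.

Aug 2 2024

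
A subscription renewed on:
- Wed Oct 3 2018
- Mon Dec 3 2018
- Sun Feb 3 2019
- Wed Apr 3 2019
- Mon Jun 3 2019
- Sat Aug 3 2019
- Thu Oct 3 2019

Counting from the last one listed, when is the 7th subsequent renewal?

Thu Dec 3 2020

Gaps: 61, 62, 59, 61, 61, 61 days — not constant. Every event is on the 3rd of the month.
Pattern: the 3rd of every 2 months.
Next: December 2019 → Tue Dec 3 2019.
Next: February 2020 → Mon Feb 3 2020.
April 2020: Fri Apr 3 2020.
Next: June 2020 → Wed Jun 3 2020.
Next: August 2020 → Mon Aug 3 2020.
Next: October 2020 → Sat Oct 3 2020.
December 2020: Thu Dec 3 2020.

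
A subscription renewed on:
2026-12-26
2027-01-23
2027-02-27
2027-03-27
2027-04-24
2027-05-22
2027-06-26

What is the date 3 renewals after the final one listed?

All dates are Saturdays, 28, 35, 28, 28, 28, 35 days apart.
Specifically, the 4th Saturday of each month.
July 2027 — 4th Saturday is 2027-07-24.
August 2027 — 4th Saturday is 2027-08-28.
September 2027 — 4th Saturday is 2027-09-25.

2027-09-25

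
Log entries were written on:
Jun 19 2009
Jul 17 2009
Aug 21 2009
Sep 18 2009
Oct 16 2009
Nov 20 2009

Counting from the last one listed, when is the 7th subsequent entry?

Gaps: 28, 35, 28, 28, 35 days — a mix of 28 and 35. Every date is a Friday.
Each is the 3rd Friday of its month.
December 2009 — 3rd Friday is Dec 18 2009.
3rd Friday of January 2010: Jan 15 2010.
February 2010 — 3rd Friday is Feb 19 2010.
March 2010 — 3rd Friday is Mar 19 2010.
3rd Friday of April 2010: Apr 16 2010.
3rd Friday of May 2010: May 21 2010.
3rd Friday of June 2010: Jun 18 2010.

Jun 18 2010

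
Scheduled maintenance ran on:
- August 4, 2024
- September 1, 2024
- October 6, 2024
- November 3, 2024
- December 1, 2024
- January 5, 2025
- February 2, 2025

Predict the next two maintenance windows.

Gaps: 28, 35, 28, 28, 35, 28 days — a mix of 28 and 35. Every date is a Sunday.
Each is the 1st Sunday of its month.
1st Sunday of March 2025: March 2, 2025.
1st Sunday of April 2025: April 6, 2025.

March 2, 2025; April 6, 2025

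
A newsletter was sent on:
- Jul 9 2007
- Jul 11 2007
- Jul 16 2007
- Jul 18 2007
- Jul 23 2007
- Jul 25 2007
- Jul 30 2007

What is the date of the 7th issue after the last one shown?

The gap pattern 2, 5, 2, 5, 2, 5 repeats every 2 events.
These are the Mondays and Wednesdays of each week.
Next Wednesday: Aug 1 2007.
The following Monday is Aug 6 2007.
Next Wednesday: Aug 8 2007.
Next Monday: Aug 13 2007.
The following Wednesday is Aug 15 2007.
The following Monday is Aug 20 2007.
The following Wednesday is Aug 22 2007.

Aug 22 2007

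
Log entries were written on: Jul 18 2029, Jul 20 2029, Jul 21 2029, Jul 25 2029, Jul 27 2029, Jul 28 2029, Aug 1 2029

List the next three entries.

Gaps: 2, 1, 4, 2, 1, 4 days — not constant, but cyclic with period 3.
The events fall on every Wednesday, Friday and Saturday.
Next Friday: Aug 3 2029.
Next Saturday: Aug 4 2029.
The following Wednesday is Aug 8 2029.

Aug 3 2029, Aug 4 2029, Aug 8 2029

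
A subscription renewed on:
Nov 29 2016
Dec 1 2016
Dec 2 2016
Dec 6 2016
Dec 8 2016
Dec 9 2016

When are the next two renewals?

Dec 13 2016, Dec 15 2016

Gaps: 2, 1, 4, 2, 1 days — not constant, but cyclic with period 3.
The events fall on every Tuesday, Thursday and Friday.
The following Tuesday is Dec 13 2016.
Next Thursday: Dec 15 2016.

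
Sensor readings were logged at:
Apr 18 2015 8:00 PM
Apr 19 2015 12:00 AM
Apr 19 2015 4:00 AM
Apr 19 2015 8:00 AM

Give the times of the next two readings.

Apr 19 2015 12:00 PM, Apr 19 2015 4:00 PM

The interval is a steady 4 hours (4, 4, 4).
Apr 19 2015 8:00 AM + 4 h = Apr 19 2015 12:00 PM.
Apr 19 2015 12:00 PM + 4 h = Apr 19 2015 4:00 PM.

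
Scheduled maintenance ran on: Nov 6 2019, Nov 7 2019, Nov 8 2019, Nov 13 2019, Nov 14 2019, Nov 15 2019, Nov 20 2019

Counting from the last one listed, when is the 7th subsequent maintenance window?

Gaps: 1, 1, 5, 1, 1, 5 days — not constant, but cyclic with period 3.
The events fall on every Wednesday, Thursday and Friday.
The following Thursday is Nov 21 2019.
Next Friday: Nov 22 2019.
Next Wednesday: Nov 27 2019.
The following Thursday is Nov 28 2019.
Next Friday: Nov 29 2019.
Next Wednesday: Dec 4 2019.
The following Thursday is Dec 5 2019.

Dec 5 2019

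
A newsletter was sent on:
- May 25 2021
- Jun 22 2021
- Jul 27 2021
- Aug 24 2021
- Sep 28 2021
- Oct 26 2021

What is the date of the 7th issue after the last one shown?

All dates are Tuesdays, 28, 35, 28, 35, 28 days apart.
Specifically, the 4th Tuesday of each month.
4th Tuesday of November 2021: Nov 23 2021.
4th Tuesday of December 2021: Dec 28 2021.
4th Tuesday of January 2022: Jan 25 2022.
February 2022 — 4th Tuesday is Feb 22 2022.
March 2022 — 4th Tuesday is Mar 22 2022.
4th Tuesday of April 2022: Apr 26 2022.
May 2022 — 4th Tuesday is May 24 2022.

May 24 2022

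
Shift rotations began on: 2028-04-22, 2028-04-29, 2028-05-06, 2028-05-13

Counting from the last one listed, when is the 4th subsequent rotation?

2028-06-10

The spacing is 7, 7, 7 days — always 7 days.
2028-05-13 + 7 days = 2028-05-20.
2028-05-20 + 7 days = 2028-05-27.
2028-05-27 + 7 days = 2028-06-03.
2028-06-03 + 7 days = 2028-06-10.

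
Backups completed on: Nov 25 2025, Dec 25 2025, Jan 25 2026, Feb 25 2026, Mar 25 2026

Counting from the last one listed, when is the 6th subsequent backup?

Sep 25 2026

Gaps: 30, 31, 31, 28 days — not constant. Every event is on the 25th of the month.
Pattern: the 25th of each month.
April 2026: Apr 25 2026.
May 2026: May 25 2026.
Next: June 2026 → Jun 25 2026.
July 2026: Jul 25 2026.
August 2026: Aug 25 2026.
Next: September 2026 → Sep 25 2026.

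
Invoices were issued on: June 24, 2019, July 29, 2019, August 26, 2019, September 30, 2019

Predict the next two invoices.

October 28, 2019; November 25, 2019

Every date is a Monday; gaps 35, 28, 35 days.
Each is the last Monday of its month (at least one falls on the 29th or later, ruling out '4th Monday').
Last Monday of October 2019: October 28, 2019.
Last Monday of November 2019: November 25, 2019.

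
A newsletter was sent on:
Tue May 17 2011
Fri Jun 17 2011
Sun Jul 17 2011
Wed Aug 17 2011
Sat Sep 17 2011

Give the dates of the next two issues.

Mon Oct 17 2011, Thu Nov 17 2011

The day-of-month is always 17 (31, 30, 31, 31 days between events).
So this recurs on the 17th of each month.
October 2011: Mon Oct 17 2011.
Next: November 2011 → Thu Nov 17 2011.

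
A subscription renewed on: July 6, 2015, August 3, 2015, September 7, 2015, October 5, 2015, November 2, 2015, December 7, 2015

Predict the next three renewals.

All dates are Mondays, 28, 35, 28, 28, 35 days apart.
Specifically, the 1st Monday of each month.
1st Monday of January 2016: January 4, 2016.
February 2016 — 1st Monday is February 1, 2016.
March 2016 — 1st Monday is March 7, 2016.

January 4, 2016; February 1, 2016; March 7, 2016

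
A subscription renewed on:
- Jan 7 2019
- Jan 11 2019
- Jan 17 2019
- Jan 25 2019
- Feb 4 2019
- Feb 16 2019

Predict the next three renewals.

Gaps: 4, 6, 8, 10, 12 days — each gap is 2 larger than the previous one.
Next gap: 14 days. Feb 16 2019 + 14 days = Mar 2 2019.
Next gap: 16 days. Mar 2 2019 + 16 days = Mar 18 2019.
Next gap: 18 days. Mar 18 2019 + 18 days = Apr 5 2019.

Mar 2 2019, Mar 18 2019, Apr 5 2019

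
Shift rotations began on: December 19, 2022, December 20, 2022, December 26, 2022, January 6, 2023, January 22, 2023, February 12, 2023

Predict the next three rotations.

March 10, 2023; April 10, 2023; May 16, 2023

The spacing grows by 5 each time: 1, 6, 11, 16, 21 days.
Next gap: 26 days. February 12, 2023 + 26 days = March 10, 2023.
Next gap: 31 days. March 10, 2023 + 31 days = April 10, 2023.
Next gap: 36 days. April 10, 2023 + 36 days = May 16, 2023.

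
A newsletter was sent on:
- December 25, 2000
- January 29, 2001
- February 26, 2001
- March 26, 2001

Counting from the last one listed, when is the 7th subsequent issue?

October 29, 2001

These are Mondays with 35, 28, 28-day gaps.
Each is the final Monday of its month — January 29, 2001 is past the 28th, so '4th Monday' doesn't fit.
Last Monday of April 2001: April 30, 2001.
Last Monday of May 2001: May 28, 2001.
Last Monday of June 2001: June 25, 2001.
July 2001 ends with Monday July 30, 2001.
August 2001 ends with Monday August 27, 2001.
September 2001 ends with Monday September 24, 2001.
Last Monday of October 2001: October 29, 2001.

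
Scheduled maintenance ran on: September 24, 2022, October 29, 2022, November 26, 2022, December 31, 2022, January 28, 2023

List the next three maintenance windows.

All Saturdays; the gaps (35, 28, 35, 28) vary with month length.
This is the last Saturday of each month.
February 2023 ends with Saturday February 25, 2023.
March 2023 ends with Saturday March 25, 2023.
Last Saturday of April 2023: April 29, 2023.

February 25, 2023; March 25, 2023; April 29, 2023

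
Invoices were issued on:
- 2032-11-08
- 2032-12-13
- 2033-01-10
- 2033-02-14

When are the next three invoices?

2033-03-14, 2033-04-11, 2033-05-09

These are Mondays at 28- or 35-day spacing (35, 28, 35).
The pattern: 2nd Monday of the month.
March 2033 — 2nd Monday is 2033-03-14.
2nd Monday of April 2033: 2033-04-11.
2nd Monday of May 2033: 2033-05-09.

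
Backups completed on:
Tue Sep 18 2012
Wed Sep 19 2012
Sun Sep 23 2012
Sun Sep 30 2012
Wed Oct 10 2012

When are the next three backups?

The spacing grows by 3 each time: 1, 4, 7, 10 days.
Next gap: 13 days. Wed Oct 10 2012 + 13 days = Tue Oct 23 2012.
Next gap: 16 days. Tue Oct 23 2012 + 16 days = Thu Nov 8 2012.
Next gap: 19 days. Thu Nov 8 2012 + 19 days = Tue Nov 27 2012.

Tue Oct 23 2012, Thu Nov 8 2012, Tue Nov 27 2012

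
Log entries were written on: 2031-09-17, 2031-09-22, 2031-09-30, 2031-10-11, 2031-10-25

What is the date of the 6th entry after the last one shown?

2032-03-20

Gaps: 5, 8, 11, 14 days — each gap is 3 larger than the previous one.
Next gap: 17 days. 2031-10-25 + 17 days = 2031-11-11.
Next gap: 20 days. 2031-11-11 + 20 days = 2031-12-01.
Next gap: 23 days. 2031-12-01 + 23 days = 2031-12-24.
Next gap: 26 days. 2031-12-24 + 26 days = 2032-01-19.
Next gap: 29 days. 2032-01-19 + 29 days = 2032-02-17.
Next gap: 32 days. 2032-02-17 + 32 days = 2032-03-20.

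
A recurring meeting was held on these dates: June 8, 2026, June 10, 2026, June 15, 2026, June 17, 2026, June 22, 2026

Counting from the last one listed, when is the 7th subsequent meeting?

Every event lands on a Monday or Wednesday (gaps cycle 2, 5, 2, 5).
So the schedule is: every Monday and Wednesday.
The following Wednesday is June 24, 2026.
The following Monday is June 29, 2026.
Next Wednesday: July 1, 2026.
Next Monday: July 6, 2026.
Next Wednesday: July 8, 2026.
The following Monday is July 13, 2026.
Next Wednesday: July 15, 2026.

July 15, 2026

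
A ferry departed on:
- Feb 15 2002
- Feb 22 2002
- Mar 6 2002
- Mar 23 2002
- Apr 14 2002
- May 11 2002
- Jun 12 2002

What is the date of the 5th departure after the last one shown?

Gaps: 7, 12, 17, 22, 27, 32 days — each gap is 5 larger than the previous one.
Next gap: 37 days. Jun 12 2002 + 37 days = Jul 19 2002.
Next gap: 42 days. Jul 19 2002 + 42 days = Aug 30 2002.
Next gap: 47 days. Aug 30 2002 + 47 days = Oct 16 2002.
Next gap: 52 days. Oct 16 2002 + 52 days = Dec 7 2002.
Next gap: 57 days. Dec 7 2002 + 57 days = Feb 2 2003.

Feb 2 2003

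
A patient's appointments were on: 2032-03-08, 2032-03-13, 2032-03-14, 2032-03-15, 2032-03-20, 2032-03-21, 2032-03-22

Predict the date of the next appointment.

Gaps: 5, 1, 1, 5, 1, 1 days — not constant, but cyclic with period 3.
The events fall on every Monday, Saturday and Sunday.
The following Saturday is 2032-03-27.

2032-03-27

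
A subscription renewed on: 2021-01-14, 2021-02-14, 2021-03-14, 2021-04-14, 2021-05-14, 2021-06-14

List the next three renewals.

The day-of-month is always 14 (31, 28, 31, 30, 31 days between events).
So this recurs on the 14th of each month.
Next: July 2021 → 2021-07-14.
Next: August 2021 → 2021-08-14.
September 2021: 2021-09-14.

2021-07-14, 2021-08-14, 2021-09-14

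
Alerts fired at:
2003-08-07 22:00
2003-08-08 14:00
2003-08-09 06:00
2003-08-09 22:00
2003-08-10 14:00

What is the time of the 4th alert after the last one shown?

Gaps: 16, 16, 16, 16 hours — each event is 16 hours after the previous one.
2003-08-10 14:00 + 16 h = 2003-08-11 06:00.
2003-08-11 06:00 + 16 h = 2003-08-11 22:00.
2003-08-11 22:00 + 16 h = 2003-08-12 14:00.
2003-08-12 14:00 + 16 h = 2003-08-13 06:00.

2003-08-13 06:00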